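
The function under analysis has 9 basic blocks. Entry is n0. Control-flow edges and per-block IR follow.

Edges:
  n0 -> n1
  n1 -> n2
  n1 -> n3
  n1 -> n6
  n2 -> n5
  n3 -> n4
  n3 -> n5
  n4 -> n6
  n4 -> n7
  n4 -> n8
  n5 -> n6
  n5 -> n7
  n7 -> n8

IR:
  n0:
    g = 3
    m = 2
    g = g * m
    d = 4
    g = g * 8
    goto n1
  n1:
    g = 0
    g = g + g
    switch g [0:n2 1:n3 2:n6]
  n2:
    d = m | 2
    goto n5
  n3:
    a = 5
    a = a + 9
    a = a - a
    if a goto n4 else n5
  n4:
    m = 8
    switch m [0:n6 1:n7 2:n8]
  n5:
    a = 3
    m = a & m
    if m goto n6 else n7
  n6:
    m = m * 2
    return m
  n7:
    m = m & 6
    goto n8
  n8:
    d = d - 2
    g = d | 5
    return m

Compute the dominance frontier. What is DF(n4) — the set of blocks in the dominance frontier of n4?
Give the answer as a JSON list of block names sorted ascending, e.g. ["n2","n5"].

Answer: ["n6", "n7", "n8"]

Derivation:
idom tree: n1←n0 n2←n1 n3←n1 n4←n3 n5←n1 n6←n1 n7←n1 n8←n1
Dom at joins:
  n5: preds {n2,n3}: {n0,n1,n2} ∩ {n0,n1,n3} = {n0,n1}; idom=n1
  n6: preds {n1,n4,n5}: {n0,n1} ∩ {n0,n1,n3,n4} ∩ {n0,n1,n5} = {n0,n1}; idom=n1
  n7: preds {n4,n5}: {n0,n1,n3,n4} ∩ {n0,n1,n5} = {n0,n1}; idom=n1
  n8: preds {n4,n7}: {n0,n1,n3,n4} ∩ {n0,n1,n7} = {n0,n1}; idom=n1

DF derivation:
  n5←n2: walk n2 to n1
  n5←n3: walk n3 to n1
  n6←n1: walk · to n1
  n6←n4: walk n4→n3 to n1
  n6←n5: walk n5 to n1
  n7←n4: walk n4→n3 to n1
  n7←n5: walk n5 to n1
  n8←n4: walk n4→n3 to n1
  n8←n7: walk n7 to n1
  n0: DF=∅
  n1: DF=∅
  n2: DF={n5}
  n3: DF={n5,n6,n7,n8}
  n4: DF={n6,n7,n8}
  n5: DF={n6,n7}
  n6: DF=∅
  n7: DF={n8}
  n8: DF=∅

DF(n4) = ["n6", "n7", "n8"]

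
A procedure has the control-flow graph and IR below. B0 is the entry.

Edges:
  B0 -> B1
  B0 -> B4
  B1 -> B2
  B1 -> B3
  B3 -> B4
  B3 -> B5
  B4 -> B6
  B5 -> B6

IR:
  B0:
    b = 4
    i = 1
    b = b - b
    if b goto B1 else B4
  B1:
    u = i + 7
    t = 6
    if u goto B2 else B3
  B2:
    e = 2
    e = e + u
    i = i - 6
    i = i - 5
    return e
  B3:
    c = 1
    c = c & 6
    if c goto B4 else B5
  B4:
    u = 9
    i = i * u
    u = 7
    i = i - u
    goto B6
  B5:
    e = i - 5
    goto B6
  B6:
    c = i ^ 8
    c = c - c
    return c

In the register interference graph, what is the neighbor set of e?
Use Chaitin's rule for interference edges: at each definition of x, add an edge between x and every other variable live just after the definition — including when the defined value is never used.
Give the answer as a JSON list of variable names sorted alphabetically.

Per-block:
  B0 def {b,i} use ∅
  B1 def {t,u} use {i}
  B2 def {e,i} use {i,u}
  B3 def {c} use ∅
  B4 def {i,u} use {i}
  B5 def {e} use {i}
  B6 def {c} use {i}

Liveness:
  B0: in=∅ out={i}
  B1: in={i} out={i,u}
  B2: in={i,u} out=∅
  B3: in={i} out={i}
  B4: in={i} out={i}
  B5: in={i} out={i}
  B6: in={i} out=∅

Interference:
  b↔{i}
  c↔{i}
  e↔{i,u}
  i↔{b,c,e,t,u}
  t↔{i,u}
  u↔{e,i,t}

N(e) = ["i", "u"]

Answer: ["i", "u"]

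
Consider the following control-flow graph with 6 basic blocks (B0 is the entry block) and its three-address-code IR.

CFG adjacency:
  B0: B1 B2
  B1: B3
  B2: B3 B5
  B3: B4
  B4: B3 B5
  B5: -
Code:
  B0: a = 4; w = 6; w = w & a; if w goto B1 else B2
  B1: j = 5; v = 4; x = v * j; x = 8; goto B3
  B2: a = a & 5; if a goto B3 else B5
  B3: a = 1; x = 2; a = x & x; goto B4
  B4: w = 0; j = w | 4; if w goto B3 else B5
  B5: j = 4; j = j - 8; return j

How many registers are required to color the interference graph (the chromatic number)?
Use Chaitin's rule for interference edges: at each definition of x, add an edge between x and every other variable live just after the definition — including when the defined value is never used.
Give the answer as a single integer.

def/use:
  B0: {a,w} / ∅
  B1: {j,v,x} / ∅
  B2: {a} / {a}
  B3: {a,x} / ∅
  B4: {j,w} / ∅
  B5: {j} / ∅

Live sets:
  B0: in=∅ out={a}
  B1: in=∅ out=∅
  B2: in={a} out=∅
  B3: in=∅ out=∅
  B4: in=∅ out=∅
  B5: in=∅ out=∅

Interfere edges:
  a: {w}
  j: {v,w}
  v: {j}
  w: {a,j}
  x: ∅

Colouring:
  clique {a,w} ⇒ need ≥ 2
  2-colouring: c0={a,j,x}  c1={v,w}
  χ = 2

Answer: 2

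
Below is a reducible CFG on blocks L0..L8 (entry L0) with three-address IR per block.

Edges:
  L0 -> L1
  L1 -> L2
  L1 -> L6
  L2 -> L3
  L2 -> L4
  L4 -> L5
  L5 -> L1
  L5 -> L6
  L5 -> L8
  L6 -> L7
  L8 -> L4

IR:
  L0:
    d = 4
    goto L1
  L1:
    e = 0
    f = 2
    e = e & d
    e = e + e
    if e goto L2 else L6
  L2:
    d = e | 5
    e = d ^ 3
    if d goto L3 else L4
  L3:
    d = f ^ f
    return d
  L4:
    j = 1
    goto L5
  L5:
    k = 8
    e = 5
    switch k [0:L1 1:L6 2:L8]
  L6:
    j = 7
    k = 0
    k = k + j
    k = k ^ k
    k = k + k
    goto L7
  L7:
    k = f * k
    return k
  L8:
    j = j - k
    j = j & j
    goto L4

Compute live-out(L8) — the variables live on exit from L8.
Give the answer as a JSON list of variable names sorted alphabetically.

Answer: ["d", "f"]

Analysis:
Per-block:
  L0 def {d} use ∅
  L1 def {e,f} use {d}
  L2 def {d,e} use {e}
  L3 def {d} use {f}
  L4 def {j} use ∅
  L5 def {e,k} use ∅
  L6 def {j,k} use ∅
  L7 def {k} use {f,k}
  L8 def {j} use {j,k}

Liveness:
  live L0: ∅→{d}
  live L1: {d}→{e,f}
  live L2: {e,f}→{d,f}
  live L3: {f}→∅
  live L4: {d,f}→{d,f,j}
  live L5: {d,f,j}→{d,f,j,k}
  live L6: {f}→{f,k}
  live L7: {f,k}→∅
  live L8: {d,f,j,k}→{d,f}

live-out(L8) = ["d", "f"]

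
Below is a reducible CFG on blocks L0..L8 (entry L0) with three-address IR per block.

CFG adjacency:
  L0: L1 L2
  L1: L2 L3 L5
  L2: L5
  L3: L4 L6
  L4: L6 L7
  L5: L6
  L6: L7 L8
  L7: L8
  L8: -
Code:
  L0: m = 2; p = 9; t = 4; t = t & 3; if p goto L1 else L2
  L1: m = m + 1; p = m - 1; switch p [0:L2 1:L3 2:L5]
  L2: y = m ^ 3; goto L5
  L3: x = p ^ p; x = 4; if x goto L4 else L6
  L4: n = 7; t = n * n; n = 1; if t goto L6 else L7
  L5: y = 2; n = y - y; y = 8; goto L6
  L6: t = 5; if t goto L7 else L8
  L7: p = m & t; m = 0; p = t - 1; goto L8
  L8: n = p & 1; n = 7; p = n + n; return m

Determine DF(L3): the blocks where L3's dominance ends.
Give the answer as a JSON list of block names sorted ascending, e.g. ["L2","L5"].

idom tree: L1←L0 L2←L0 L3←L1 L4←L3 L5←L0 L6←L0 L7←L0 L8←L0
Join-block Dom:
  L2: preds {L0,L1}: {L0} ∩ {L0,L1} = {L0}; idom=L0
  L5: preds {L1,L2}: {L0,L1} ∩ {L0,L2} = {L0}; idom=L0
  L6: preds {L3,L4,L5}: {L0,L1,L3} ∩ {L0,L1,L3,L4} ∩ {L0,L5} = {L0}; idom=L0
  L7: preds {L4,L6}: {L0,L1,L3,L4} ∩ {L0,L6} = {L0}; idom=L0
  L8: preds {L6,L7}: {L0,L6} ∩ {L0,L7} = {L0}; idom=L0

DF derivation:
  join L2 pred L0: · stop@L0
  join L2 pred L1: L1 stop@L0
  join L5 pred L1: L1 stop@L0
  join L5 pred L2: L2 stop@L0
  join L6 pred L3: L3→L1 stop@L0
  join L6 pred L4: L4→L3→L1 stop@L0
  join L6 pred L5: L5 stop@L0
  join L7 pred L4: L4→L3→L1 stop@L0
  join L7 pred L6: L6 stop@L0
  join L8 pred L6: L6 stop@L0
  join L8 pred L7: L7 stop@L0
  L0: DF=∅
  L1: DF={L2,L5,L6,L7}
  L2: DF={L5}
  L3: DF={L6,L7}
  L4: DF={L6,L7}
  L5: DF={L6}
  L6: DF={L7,L8}
  L7: DF={L8}
  L8: DF=∅

DF(L3) = ["L6", "L7"]

Answer: ["L6", "L7"]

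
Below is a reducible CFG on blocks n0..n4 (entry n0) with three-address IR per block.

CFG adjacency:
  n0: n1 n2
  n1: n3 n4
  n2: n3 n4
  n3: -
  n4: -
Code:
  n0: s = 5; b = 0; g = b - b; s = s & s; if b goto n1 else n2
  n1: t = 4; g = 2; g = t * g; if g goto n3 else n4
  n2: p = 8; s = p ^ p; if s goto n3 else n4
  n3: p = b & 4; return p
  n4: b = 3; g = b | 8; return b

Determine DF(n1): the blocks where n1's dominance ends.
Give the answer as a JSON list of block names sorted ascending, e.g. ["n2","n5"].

idom tree: n1←n0 n2←n0 n3←n0 n4←n0
Join-block Dom:
  n3: preds {n1,n2}: {n0,n1} ∩ {n0,n2} = {n0}; idom=n0
  n4: preds {n1,n2}: {n0,n1} ∩ {n0,n2} = {n0}; idom=n0

DF derivation:
  join n3 pred n1: n1 stop@n0
  join n3 pred n2: n2 stop@n0
  join n4 pred n1: n1 stop@n0
  join n4 pred n2: n2 stop@n0
  DF(n0)=∅
  DF(n1)={n3,n4}
  DF(n2)={n3,n4}
  DF(n3)=∅
  DF(n4)=∅

DF(n1) = ["n3", "n4"]

Answer: ["n3", "n4"]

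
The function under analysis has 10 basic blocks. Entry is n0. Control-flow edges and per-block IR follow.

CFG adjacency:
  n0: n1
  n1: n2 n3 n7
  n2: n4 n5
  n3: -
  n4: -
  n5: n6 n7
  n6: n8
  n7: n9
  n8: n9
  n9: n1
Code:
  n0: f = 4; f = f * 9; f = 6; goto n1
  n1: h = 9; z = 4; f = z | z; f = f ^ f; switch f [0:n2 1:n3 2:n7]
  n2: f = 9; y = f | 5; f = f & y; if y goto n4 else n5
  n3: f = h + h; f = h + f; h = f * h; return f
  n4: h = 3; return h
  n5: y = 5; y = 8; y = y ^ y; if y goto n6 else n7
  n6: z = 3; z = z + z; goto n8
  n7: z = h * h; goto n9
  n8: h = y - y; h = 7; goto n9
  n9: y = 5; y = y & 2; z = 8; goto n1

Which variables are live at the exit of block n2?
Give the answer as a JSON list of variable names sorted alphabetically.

Answer: ["h"]

Working:
Per-block:
  n0 def {f} use ∅
  n1 def {f,h,z} use ∅
  n2 def {f,y} use ∅
  n3 def {f,h} use {h}
  n4 def {h} use ∅
  n5 def {y} use ∅
  n6 def {z} use ∅
  n7 def {z} use {h}
  n8 def {h} use {y}
  n9 def {y,z} use ∅

Backward fixpoint:
  n0: in=∅ out=∅
  n1: in=∅ out={h}
  n2: in={h} out={h}
  n3: in={h} out=∅
  n4: in=∅ out=∅
  n5: in={h} out={h,y}
  n6: in={y} out={y}
  n7: in={h} out=∅
  n8: in={y} out=∅
  n9: in=∅ out=∅

live-out(n2) = ["h"]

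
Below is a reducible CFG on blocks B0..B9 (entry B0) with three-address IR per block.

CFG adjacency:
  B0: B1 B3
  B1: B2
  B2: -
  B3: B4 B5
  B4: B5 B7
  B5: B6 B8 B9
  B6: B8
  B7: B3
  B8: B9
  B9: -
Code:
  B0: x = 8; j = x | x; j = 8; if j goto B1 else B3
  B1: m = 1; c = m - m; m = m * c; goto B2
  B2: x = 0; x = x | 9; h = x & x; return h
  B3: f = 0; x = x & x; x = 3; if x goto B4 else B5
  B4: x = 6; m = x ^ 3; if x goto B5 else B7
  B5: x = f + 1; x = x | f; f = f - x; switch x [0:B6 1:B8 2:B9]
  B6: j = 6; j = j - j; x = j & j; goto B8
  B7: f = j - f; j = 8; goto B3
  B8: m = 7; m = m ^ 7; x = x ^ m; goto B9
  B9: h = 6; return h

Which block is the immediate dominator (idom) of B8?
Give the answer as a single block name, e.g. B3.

idom tree: B1←B0 B2←B1 B3←B0 B4←B3 B5←B3 B6←B5 B7←B4 B8←B5 B9←B5
Join-block Dom:
  B3: preds {B0,B7}: {B0} ∩ {B0,B3,B4,B7} = {B0}; idom=B0
  B5: preds {B3,B4}: {B0,B3} ∩ {B0,B3,B4} = {B0,B3}; idom=B3
  B8: preds {B5,B6}: {B0,B3,B5} ∩ {B0,B3,B5,B6} = {B0,B3,B5}; idom=B5
  B9: preds {B5,B8}: {B0,B3,B5} ∩ {B0,B3,B5,B8} = {B0,B3,B5}; idom=B5

idom(B8) = B5

Answer: B5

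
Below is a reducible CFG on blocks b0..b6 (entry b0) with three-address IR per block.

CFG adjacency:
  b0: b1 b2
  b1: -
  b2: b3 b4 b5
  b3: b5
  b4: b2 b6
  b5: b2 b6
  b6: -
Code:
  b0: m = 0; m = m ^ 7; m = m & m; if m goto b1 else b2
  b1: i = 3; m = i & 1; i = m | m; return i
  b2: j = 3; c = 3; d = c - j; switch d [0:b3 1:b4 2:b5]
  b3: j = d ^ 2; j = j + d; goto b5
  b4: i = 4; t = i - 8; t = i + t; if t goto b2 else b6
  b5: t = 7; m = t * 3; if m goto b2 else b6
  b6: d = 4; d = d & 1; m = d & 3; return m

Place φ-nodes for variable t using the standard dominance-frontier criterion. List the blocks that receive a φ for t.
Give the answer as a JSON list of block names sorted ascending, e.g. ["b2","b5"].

Answer: ["b2", "b6"]

Working:
idom tree: b1←b0 b2←b0 b3←b2 b4←b2 b5←b2 b6←b2
Dom at joins:
  b2: preds {b0,b4,b5}: {b0} ∩ {b0,b2,b4} ∩ {b0,b2,b5} = {b0}; idom=b0
  b5: preds {b2,b3}: {b0,b2} ∩ {b0,b2,b3} = {b0,b2}; idom=b2
  b6: preds {b4,b5}: {b0,b2,b4} ∩ {b0,b2,b5} = {b0,b2}; idom=b2

DF derivation:
  b2←b0: walk · to b0
  b2←b4: walk b4→b2 to b0
  b2←b5: walk b5→b2 to b0
  b5←b2: walk · to b2
  b5←b3: walk b3 to b2
  b6←b4: walk b4 to b2
  b6←b5: walk b5 to b2
  b0 → ∅
  b1 → ∅
  b2 → {b2}
  b3 → {b5}
  b4 → {b2,b6}
  b5 → {b2,b6}
  b6 → ∅

φ for t: defs {b4,b5}
  DF⁺ = {b2,b6}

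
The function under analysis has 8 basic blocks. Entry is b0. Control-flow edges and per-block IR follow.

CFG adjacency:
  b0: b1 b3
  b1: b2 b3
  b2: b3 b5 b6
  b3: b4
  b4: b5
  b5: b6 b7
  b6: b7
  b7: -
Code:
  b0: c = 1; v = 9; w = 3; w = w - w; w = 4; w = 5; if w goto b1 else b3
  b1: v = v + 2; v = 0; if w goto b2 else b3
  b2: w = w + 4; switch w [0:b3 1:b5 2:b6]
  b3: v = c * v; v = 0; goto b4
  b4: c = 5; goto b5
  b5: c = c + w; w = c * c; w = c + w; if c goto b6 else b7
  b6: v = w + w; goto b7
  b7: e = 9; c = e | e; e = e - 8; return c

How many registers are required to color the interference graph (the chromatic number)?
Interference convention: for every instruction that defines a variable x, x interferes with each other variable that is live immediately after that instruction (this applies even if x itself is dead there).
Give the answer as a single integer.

Answer: 3

Analysis:
Block summaries:
  b0: def={c,v,w} ue=∅
  b1: def={v} ue={v,w}
  b2: def={w} ue={w}
  b3: def={v} ue={c,v}
  b4: def={c} ue=∅
  b5: def={c,w} ue={c,w}
  b6: def={v} ue={w}
  b7: def={c,e} ue=∅

Liveness:
  live b0: ∅→{c,v,w}
  live b1: {c,v,w}→{c,v,w}
  live b2: {c,v,w}→{c,v,w}
  live b3: {c,v,w}→{w}
  live b4: {w}→{c,w}
  live b5: {c,w}→{w}
  live b6: {w}→∅
  live b7: ∅→∅

Conflict graph:
  c — {e,v,w}
  e — {c}
  v — {c,w}
  w — {c,v}

Registers:
  {c,v,w} pairwise interfere (3-clique) ⇒ χ ≥ 3
  3-colouring: r0={c}  r1={e,v}  r2={w}
  χ = 3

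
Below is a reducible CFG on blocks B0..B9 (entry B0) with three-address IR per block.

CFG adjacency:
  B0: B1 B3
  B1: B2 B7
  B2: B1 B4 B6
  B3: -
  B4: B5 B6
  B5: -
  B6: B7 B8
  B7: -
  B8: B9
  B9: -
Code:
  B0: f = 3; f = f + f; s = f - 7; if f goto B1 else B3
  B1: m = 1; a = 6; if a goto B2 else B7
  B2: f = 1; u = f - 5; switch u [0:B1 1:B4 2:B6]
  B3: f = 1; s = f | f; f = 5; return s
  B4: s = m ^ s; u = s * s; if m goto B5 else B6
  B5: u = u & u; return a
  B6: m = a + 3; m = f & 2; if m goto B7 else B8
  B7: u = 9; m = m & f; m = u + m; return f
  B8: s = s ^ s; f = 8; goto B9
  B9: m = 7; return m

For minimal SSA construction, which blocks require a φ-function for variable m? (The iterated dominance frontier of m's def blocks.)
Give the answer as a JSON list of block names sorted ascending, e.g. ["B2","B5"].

idom tree: B1←B0 B2←B1 B3←B0 B4←B2 B5←B4 B6←B2 B7←B1 B8←B6 B9←B8
Dom∩ at merges:
  B1: preds {B0,B2}: {B0} ∩ {B0,B1,B2} = {B0}; idom=B0
  B6: preds {B2,B4}: {B0,B1,B2} ∩ {B0,B1,B2,B4} = {B0,B1,B2}; idom=B2
  B7: preds {B1,B6}: {B0,B1} ∩ {B0,B1,B2,B6} = {B0,B1}; idom=B1

Frontier:
  B1←B0: walk · to B0
  B1←B2: walk B2→B1 to B0
  B6←B2: walk · to B2
  B6←B4: walk B4 to B2
  B7←B1: walk · to B1
  B7←B6: walk B6→B2 to B1
  B0 → ∅
  B1 → {B1}
  B2 → {B1,B7}
  B3 → ∅
  B4 → {B6}
  B5 → ∅
  B6 → {B7}
  B7 → ∅
  B8 → ∅
  B9 → ∅

φ for m: defs {B1,B6,B7,B9}
  DF⁺ = {B1,B7}

Answer: ["B1", "B7"]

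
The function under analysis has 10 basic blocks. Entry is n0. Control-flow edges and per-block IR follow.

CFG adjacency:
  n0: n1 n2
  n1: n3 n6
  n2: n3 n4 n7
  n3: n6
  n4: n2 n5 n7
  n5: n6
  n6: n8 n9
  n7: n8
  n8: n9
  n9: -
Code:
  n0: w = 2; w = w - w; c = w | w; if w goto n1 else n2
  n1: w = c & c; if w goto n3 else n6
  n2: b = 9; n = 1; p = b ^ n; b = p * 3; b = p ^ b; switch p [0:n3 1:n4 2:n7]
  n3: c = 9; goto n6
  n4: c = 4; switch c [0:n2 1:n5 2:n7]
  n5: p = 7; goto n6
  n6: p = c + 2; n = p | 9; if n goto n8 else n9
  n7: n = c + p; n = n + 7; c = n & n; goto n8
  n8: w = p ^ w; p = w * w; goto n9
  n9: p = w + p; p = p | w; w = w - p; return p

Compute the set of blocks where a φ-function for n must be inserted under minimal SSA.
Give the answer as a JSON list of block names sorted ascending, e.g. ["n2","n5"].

idom tree: n1←n0 n2←n0 n3←n0 n4←n2 n5←n4 n6←n0 n7←n2 n8←n0 n9←n0
Dom at joins:
  n2: preds {n0,n4}: {n0} ∩ {n0,n2,n4} = {n0}; idom=n0
  n3: preds {n1,n2}: {n0,n1} ∩ {n0,n2} = {n0}; idom=n0
  n6: preds {n1,n3,n5}: {n0,n1} ∩ {n0,n3} ∩ {n0,n2,n4,n5} = {n0}; idom=n0
  n7: preds {n2,n4}: {n0,n2} ∩ {n0,n2,n4} = {n0,n2}; idom=n2
  n8: preds {n6,n7}: {n0,n6} ∩ {n0,n2,n7} = {n0}; idom=n0
  n9: preds {n6,n8}: {n0,n6} ∩ {n0,n8} = {n0}; idom=n0

Frontier:
  join n2 pred n0: · stop@n0
  join n2 pred n4: n4→n2 stop@n0
  join n3 pred n1: n1 stop@n0
  join n3 pred n2: n2 stop@n0
  join n6 pred n1: n1 stop@n0
  join n6 pred n3: n3 stop@n0
  join n6 pred n5: n5→n4→n2 stop@n0
  join n7 pred n2: · stop@n2
  join n7 pred n4: n4 stop@n2
  join n8 pred n6: n6 stop@n0
  join n8 pred n7: n7→n2 stop@n0
  join n9 pred n6: n6 stop@n0
  join n9 pred n8: n8 stop@n0
  DF(n0)=∅
  DF(n1)={n3,n6}
  DF(n2)={n2,n3,n6,n8}
  DF(n3)={n6}
  DF(n4)={n2,n6,n7}
  DF(n5)={n6}
  DF(n6)={n8,n9}
  DF(n7)={n8}
  DF(n8)={n9}
  DF(n9)=∅

φ for n: defs {n2,n6,n7}
  DF⁺ = {n2,n3,n6,n8,n9}

Answer: ["n2", "n3", "n6", "n8", "n9"]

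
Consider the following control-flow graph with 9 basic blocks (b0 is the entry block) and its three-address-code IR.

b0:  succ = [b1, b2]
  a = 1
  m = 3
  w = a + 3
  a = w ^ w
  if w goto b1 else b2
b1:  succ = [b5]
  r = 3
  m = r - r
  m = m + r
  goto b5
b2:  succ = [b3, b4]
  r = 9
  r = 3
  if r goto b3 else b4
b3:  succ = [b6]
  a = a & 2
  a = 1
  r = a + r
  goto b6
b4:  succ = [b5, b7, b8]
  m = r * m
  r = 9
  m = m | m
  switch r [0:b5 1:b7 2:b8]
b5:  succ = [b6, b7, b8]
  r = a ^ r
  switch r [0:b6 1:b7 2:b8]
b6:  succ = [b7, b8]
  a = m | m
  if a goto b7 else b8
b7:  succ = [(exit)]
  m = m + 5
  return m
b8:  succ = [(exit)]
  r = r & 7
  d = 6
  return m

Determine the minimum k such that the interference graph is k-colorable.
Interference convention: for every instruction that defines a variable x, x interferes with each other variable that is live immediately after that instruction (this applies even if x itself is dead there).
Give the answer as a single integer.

Answer: 3

Analysis:
def/use:
  b0: def={a,m,w} ue=∅
  b1: def={m,r} ue=∅
  b2: def={r} ue=∅
  b3: def={a,r} ue={a,r}
  b4: def={m,r} ue={m,r}
  b5: def={r} ue={a,r}
  b6: def={a} ue={m}
  b7: def={m} ue={m}
  b8: def={d,r} ue={m,r}

Liveness:
  live b0: ∅→{a,m}
  live b1: {a}→{a,m,r}
  live b2: {a,m}→{a,m,r}
  live b3: {a,m,r}→{m,r}
  live b4: {a,m,r}→{a,m,r}
  live b5: {a,m,r}→{m,r}
  live b6: {m,r}→{m,r}
  live b7: {m}→∅
  live b8: {m,r}→∅

Interfere edges:
  a: {m,r,w}
  d: {m}
  m: {a,d,r,w}
  r: {a,m}
  w: {a,m}

Registers:
  clique {a,m,r} ⇒ need ≥ 3
  3-colouring: R0={m}  R1={a,d}  R2={r,w}
  χ = 3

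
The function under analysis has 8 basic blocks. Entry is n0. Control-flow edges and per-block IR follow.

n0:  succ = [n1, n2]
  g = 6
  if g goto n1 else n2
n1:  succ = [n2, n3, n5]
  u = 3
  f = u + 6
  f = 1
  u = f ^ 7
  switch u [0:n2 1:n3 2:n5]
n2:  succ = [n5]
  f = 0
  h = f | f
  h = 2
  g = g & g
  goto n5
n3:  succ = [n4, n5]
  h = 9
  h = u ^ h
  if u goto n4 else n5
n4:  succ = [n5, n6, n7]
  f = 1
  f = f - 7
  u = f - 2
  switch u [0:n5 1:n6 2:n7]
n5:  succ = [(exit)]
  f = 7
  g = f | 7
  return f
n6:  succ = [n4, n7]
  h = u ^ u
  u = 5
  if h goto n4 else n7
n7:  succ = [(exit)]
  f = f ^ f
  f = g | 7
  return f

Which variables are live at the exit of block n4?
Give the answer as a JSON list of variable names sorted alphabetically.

Block summaries:
  n0 def {g} use ∅
  n1 def {f,u} use ∅
  n2 def {f,g,h} use {g}
  n3 def {h} use {u}
  n4 def {f,u} use ∅
  n5 def {f,g} use ∅
  n6 def {h,u} use {u}
  n7 def {f} use {f,g}

Live sets:
  n0: in=∅ out={g}
  n1: in={g} out={g,u}
  n2: in={g} out=∅
  n3: in={g,u} out={g}
  n4: in={g} out={f,g,u}
  n5: in=∅ out=∅
  n6: in={f,g,u} out={f,g}
  n7: in={f,g} out=∅

live-out(n4) = ["f", "g", "u"]

Answer: ["f", "g", "u"]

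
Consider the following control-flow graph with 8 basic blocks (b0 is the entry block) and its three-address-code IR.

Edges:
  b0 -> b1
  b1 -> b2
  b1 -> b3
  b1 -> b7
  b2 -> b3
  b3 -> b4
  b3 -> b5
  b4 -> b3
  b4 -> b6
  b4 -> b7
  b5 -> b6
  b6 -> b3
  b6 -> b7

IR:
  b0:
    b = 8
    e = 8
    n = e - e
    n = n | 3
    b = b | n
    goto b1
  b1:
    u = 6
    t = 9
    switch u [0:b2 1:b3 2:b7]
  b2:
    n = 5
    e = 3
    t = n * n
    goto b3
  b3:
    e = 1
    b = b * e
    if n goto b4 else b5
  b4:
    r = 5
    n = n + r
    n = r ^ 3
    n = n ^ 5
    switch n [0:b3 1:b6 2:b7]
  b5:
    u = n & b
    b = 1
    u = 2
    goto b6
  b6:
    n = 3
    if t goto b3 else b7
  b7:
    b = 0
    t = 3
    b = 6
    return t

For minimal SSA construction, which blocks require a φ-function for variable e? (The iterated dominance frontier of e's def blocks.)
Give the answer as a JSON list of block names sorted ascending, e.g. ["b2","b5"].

Answer: ["b3", "b7"]

Derivation:
idom tree: b1←b0 b2←b1 b3←b1 b4←b3 b5←b3 b6←b3 b7←b1
Dom at joins:
  b3: preds {b1,b2,b4,b6}: {b0,b1} ∩ {b0,b1,b2} ∩ {b0,b1,b3,b4} ∩ {b0,b1,b3,b6} = {b0,b1}; idom=b1
  b6: preds {b4,b5}: {b0,b1,b3,b4} ∩ {b0,b1,b3,b5} = {b0,b1,b3}; idom=b3
  b7: preds {b1,b4,b6}: {b0,b1} ∩ {b0,b1,b3,b4} ∩ {b0,b1,b3,b6} = {b0,b1}; idom=b1

DF derivation:
  b3←b1: walk · to b1
  b3←b2: walk b2 to b1
  b3←b4: walk b4→b3 to b1
  b3←b6: walk b6→b3 to b1
  b6←b4: walk b4 to b3
  b6←b5: walk b5 to b3
  b7←b1: walk · to b1
  b7←b4: walk b4→b3 to b1
  b7←b6: walk b6→b3 to b1
  DF(b0)=∅
  DF(b1)=∅
  DF(b2)={b3}
  DF(b3)={b3,b7}
  DF(b4)={b3,b6,b7}
  DF(b5)={b6}
  DF(b6)={b3,b7}
  DF(b7)=∅

φ for e: defs {b0,b2,b3}
  DF⁺ = {b3,b7}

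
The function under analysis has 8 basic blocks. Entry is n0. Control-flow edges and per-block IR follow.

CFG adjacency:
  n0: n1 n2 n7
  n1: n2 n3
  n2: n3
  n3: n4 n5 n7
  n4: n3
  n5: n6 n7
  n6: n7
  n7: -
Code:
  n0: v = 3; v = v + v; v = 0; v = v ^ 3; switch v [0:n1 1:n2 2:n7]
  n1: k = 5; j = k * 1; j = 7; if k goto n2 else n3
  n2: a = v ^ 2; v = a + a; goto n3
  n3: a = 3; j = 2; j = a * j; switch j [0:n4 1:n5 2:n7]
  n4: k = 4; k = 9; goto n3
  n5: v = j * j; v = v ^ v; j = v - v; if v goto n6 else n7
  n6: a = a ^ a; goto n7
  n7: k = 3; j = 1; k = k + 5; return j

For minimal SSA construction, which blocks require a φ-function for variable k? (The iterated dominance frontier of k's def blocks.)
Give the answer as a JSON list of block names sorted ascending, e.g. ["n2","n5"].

idom tree: n1←n0 n2←n0 n3←n0 n4←n3 n5←n3 n6←n5 n7←n0
Join-block Dom:
  n2: preds {n0,n1}: {n0} ∩ {n0,n1} = {n0}; idom=n0
  n3: preds {n1,n2,n4}: {n0,n1} ∩ {n0,n2} ∩ {n0,n3,n4} = {n0}; idom=n0
  n7: preds {n0,n3,n5,n6}: {n0} ∩ {n0,n3} ∩ {n0,n3,n5} ∩ {n0,n3,n5,n6} = {n0}; idom=n0

DF derivation:
  join n2 pred n0: · stop@n0
  join n2 pred n1: n1 stop@n0
  join n3 pred n1: n1 stop@n0
  join n3 pred n2: n2 stop@n0
  join n3 pred n4: n4→n3 stop@n0
  join n7 pred n0: · stop@n0
  join n7 pred n3: n3 stop@n0
  join n7 pred n5: n5→n3 stop@n0
  join n7 pred n6: n6→n5→n3 stop@n0
  n0 → ∅
  n1 → {n2,n3}
  n2 → {n3}
  n3 → {n3,n7}
  n4 → {n3}
  n5 → {n7}
  n6 → {n7}
  n7 → ∅

φ for k: defs {n1,n4,n7}
  DF⁺ = {n2,n3,n7}

Answer: ["n2", "n3", "n7"]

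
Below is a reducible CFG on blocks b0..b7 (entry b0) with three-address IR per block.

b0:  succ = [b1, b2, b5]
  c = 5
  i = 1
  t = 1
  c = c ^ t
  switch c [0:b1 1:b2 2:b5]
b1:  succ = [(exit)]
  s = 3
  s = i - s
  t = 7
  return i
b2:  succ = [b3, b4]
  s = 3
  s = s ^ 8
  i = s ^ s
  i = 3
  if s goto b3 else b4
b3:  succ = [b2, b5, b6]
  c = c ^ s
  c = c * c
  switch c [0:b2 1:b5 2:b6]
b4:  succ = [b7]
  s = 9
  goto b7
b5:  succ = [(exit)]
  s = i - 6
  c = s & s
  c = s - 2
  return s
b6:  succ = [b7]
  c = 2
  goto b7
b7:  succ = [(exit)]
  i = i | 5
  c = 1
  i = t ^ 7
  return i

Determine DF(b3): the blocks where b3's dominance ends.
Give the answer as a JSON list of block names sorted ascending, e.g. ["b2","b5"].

idom tree: b1←b0 b2←b0 b3←b2 b4←b2 b5←b0 b6←b3 b7←b2
Join-block Dom:
  b2: preds {b0,b3}: {b0} ∩ {b0,b2,b3} = {b0}; idom=b0
  b5: preds {b0,b3}: {b0} ∩ {b0,b2,b3} = {b0}; idom=b0
  b7: preds {b4,b6}: {b0,b2,b4} ∩ {b0,b2,b3,b6} = {b0,b2}; idom=b2

Frontier:
  join b2 pred b0: · stop@b0
  join b2 pred b3: b3→b2 stop@b0
  join b5 pred b0: · stop@b0
  join b5 pred b3: b3→b2 stop@b0
  join b7 pred b4: b4 stop@b2
  join b7 pred b6: b6→b3 stop@b2
  DF(b0)=∅
  DF(b1)=∅
  DF(b2)={b2,b5}
  DF(b3)={b2,b5,b7}
  DF(b4)={b7}
  DF(b5)=∅
  DF(b6)={b7}
  DF(b7)=∅

DF(b3) = ["b2", "b5", "b7"]

Answer: ["b2", "b5", "b7"]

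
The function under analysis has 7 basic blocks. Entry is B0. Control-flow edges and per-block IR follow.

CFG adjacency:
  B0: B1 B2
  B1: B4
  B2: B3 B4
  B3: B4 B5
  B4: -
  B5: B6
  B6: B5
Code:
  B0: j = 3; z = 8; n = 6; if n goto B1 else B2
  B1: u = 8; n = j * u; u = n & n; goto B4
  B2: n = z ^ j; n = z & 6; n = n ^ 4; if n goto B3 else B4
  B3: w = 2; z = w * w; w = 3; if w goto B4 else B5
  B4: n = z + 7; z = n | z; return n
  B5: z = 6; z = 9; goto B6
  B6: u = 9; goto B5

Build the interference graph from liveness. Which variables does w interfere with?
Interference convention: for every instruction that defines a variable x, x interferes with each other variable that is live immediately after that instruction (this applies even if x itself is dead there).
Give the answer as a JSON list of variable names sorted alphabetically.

def/use:
  B0: {j,n,z} / ∅
  B1: {n,u} / {j}
  B2: {n} / {j,z}
  B3: {w,z} / ∅
  B4: {n,z} / {z}
  B5: {z} / ∅
  B6: {u} / ∅

Backward fixpoint:
  B0: in=∅ out={j,z}
  B1: in={j,z} out={z}
  B2: in={j,z} out={z}
  B3: in=∅ out={z}
  B4: in={z} out=∅
  B5: in=∅ out=∅
  B6: in=∅ out=∅

Interference:
  j↔{n,u,z}
  n↔{j,z}
  u↔{j,z}
  w↔{z}
  z↔{j,n,u,w}

N(w) = ["z"]

Answer: ["z"]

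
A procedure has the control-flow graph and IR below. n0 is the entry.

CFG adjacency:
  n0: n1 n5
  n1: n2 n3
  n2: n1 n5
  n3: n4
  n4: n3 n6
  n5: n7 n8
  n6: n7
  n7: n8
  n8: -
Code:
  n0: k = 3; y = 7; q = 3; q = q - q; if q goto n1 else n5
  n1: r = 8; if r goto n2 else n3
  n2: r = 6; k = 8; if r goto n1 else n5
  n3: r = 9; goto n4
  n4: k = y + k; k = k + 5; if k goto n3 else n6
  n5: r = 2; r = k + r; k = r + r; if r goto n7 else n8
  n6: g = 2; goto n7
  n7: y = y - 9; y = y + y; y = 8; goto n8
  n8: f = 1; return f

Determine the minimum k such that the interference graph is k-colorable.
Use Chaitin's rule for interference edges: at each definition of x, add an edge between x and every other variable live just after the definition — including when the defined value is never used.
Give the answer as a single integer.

Answer: 3

Derivation:
Block summaries:
  n0: def={k,q,y} ue=∅
  n1: def={r} ue=∅
  n2: def={k,r} ue=∅
  n3: def={r} ue=∅
  n4: def={k} ue={k,y}
  n5: def={k,r} ue={k}
  n6: def={g} ue=∅
  n7: def={y} ue={y}
  n8: def={f} ue=∅

Liveness:
  n0 li=∅ lo={k,y}
  n1 li={k,y} lo={k,y}
  n2 li={y} lo={k,y}
  n3 li={k,y} lo={k,y}
  n4 li={k,y} lo={k,y}
  n5 li={k,y} lo={y}
  n6 li={y} lo={y}
  n7 li={y} lo=∅
  n8 li=∅ lo=∅

Conflict graph:
  f: ∅
  g: {y}
  k: {q,r,y}
  q: {k,y}
  r: {k,y}
  y: {g,k,q,r}

Colouring:
  lower bound: {k,q,y} mutually conflict ⇒ χ ≥ 3
  assign f→R0 g→R1 k→R1 q→R2 r→R2 y→R0 — no edge inside a register ⇒ χ ≤ 3
  χ = 3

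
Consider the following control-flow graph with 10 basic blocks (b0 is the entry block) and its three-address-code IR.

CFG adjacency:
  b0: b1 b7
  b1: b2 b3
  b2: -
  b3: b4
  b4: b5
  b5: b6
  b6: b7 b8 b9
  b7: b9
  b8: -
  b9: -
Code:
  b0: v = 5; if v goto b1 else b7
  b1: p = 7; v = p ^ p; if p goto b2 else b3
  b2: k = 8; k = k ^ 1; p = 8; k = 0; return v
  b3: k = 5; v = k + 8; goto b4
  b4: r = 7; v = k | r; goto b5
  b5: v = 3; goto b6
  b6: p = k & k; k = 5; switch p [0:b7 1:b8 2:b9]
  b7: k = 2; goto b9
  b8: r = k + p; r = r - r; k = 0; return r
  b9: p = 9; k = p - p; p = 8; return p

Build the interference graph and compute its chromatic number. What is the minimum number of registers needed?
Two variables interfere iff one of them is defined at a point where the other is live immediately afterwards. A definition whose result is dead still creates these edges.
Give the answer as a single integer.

Block summaries:
  b0 def {v} use ∅
  b1 def {p,v} use ∅
  b2 def {k,p} use {v}
  b3 def {k,v} use ∅
  b4 def {r,v} use {k}
  b5 def {v} use ∅
  b6 def {k,p} use {k}
  b7 def {k} use ∅
  b8 def {k,r} use {k,p}
  b9 def {k,p} use ∅

Liveness:
  b0: in=∅ out=∅
  b1: in=∅ out={v}
  b2: in={v} out=∅
  b3: in=∅ out={k}
  b4: in={k} out={k}
  b5: in={k} out={k}
  b6: in={k} out={k,p}
  b7: in=∅ out=∅
  b8: in={k,p} out=∅
  b9: in=∅ out=∅

Conflict graph:
  k — {p,r,v}
  p — {k,v}
  r — {k}
  v — {k,p}

Colouring:
  lower bound: {k,p,v} mutually conflict ⇒ χ ≥ 3
  assign k→c0 p→c1 r→c1 v→c2 — no edge inside a register ⇒ χ ≤ 3
  χ = 3

Answer: 3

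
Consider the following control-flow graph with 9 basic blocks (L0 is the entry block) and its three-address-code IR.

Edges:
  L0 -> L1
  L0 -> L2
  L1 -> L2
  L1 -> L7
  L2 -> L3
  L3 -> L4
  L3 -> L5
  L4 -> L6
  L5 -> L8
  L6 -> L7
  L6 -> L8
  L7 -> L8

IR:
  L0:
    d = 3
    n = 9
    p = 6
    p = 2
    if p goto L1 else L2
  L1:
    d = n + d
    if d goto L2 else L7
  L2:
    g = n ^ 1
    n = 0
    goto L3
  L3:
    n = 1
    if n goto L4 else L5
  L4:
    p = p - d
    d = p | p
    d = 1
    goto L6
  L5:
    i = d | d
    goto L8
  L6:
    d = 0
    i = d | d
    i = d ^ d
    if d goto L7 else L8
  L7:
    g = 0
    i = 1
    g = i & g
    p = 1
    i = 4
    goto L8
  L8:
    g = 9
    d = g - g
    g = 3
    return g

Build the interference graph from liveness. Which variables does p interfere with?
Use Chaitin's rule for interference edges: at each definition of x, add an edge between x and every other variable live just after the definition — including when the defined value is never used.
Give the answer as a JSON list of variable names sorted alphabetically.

def/use:
  L0 def {d,n,p} use ∅
  L1 def {d} use {d,n}
  L2 def {g,n} use {n}
  L3 def {n} use ∅
  L4 def {d,p} use {d,p}
  L5 def {i} use {d}
  L6 def {d,i} use ∅
  L7 def {g,i,p} use ∅
  L8 def {d,g} use ∅

Backward fixpoint:
  L0 li=∅ lo={d,n,p}
  L1 li={d,n,p} lo={d,n,p}
  L2 li={d,n,p} lo={d,p}
  L3 li={d,p} lo={d,p}
  L4 li={d,p} lo=∅
  L5 li={d} lo=∅
  L6 li=∅ lo=∅
  L7 li=∅ lo=∅
  L8 li=∅ lo=∅

Conflict graph:
  d↔{g,i,n,p}
  g↔{d,i,p}
  i↔{d,g}
  n↔{d,p}
  p↔{d,g,n}

N(p) = ["d", "g", "n"]

Answer: ["d", "g", "n"]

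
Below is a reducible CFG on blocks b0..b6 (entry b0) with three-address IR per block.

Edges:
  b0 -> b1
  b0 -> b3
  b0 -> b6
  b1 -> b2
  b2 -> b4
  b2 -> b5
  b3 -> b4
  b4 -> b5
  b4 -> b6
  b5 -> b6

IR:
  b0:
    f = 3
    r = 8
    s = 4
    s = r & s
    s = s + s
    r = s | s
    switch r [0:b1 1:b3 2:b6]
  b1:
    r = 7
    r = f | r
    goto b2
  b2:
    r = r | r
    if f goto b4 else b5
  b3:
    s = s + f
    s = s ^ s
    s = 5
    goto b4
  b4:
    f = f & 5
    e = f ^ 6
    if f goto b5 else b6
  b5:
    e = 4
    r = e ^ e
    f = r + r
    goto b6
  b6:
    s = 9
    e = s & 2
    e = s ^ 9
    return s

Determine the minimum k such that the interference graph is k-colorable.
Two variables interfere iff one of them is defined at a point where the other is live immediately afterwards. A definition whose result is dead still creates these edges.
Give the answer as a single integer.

Per-block:
  b0 def {f,r,s} use ∅
  b1 def {r} use {f}
  b2 def {r} use {f,r}
  b3 def {s} use {f,s}
  b4 def {e,f} use {f}
  b5 def {e,f,r} use ∅
  b6 def {e,s} use ∅

Live sets:
  b0 li=∅ lo={f,s}
  b1 li={f} lo={f,r}
  b2 li={f,r} lo={f}
  b3 li={f,s} lo={f}
  b4 li={f} lo=∅
  b5 li=∅ lo=∅
  b6 li=∅ lo=∅

Conflict graph:
  e: {f,s}
  f: {e,r,s}
  r: {f,s}
  s: {e,f,r}

Colouring:
  {e,f,s} pairwise interfere (3-clique) ⇒ χ ≥ 3
  3-colouring: R0={f}  R1={s}  R2={e,r}
  χ = 3

Answer: 3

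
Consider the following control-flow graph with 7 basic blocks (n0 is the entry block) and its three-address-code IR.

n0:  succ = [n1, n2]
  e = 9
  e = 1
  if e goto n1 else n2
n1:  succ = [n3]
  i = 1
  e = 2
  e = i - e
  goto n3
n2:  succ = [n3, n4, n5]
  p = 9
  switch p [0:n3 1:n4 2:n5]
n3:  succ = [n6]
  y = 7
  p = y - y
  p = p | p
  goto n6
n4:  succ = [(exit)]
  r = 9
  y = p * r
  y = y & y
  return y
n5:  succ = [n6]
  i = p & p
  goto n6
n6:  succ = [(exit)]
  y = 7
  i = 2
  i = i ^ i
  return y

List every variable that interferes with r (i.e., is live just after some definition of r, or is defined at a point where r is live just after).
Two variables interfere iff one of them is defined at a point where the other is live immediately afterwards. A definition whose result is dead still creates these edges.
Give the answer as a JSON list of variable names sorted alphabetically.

Answer: ["p"]

Working:
def/use:
  n0 def {e} use ∅
  n1 def {e,i} use ∅
  n2 def {p} use ∅
  n3 def {p,y} use ∅
  n4 def {r,y} use {p}
  n5 def {i} use {p}
  n6 def {i,y} use ∅

Liveness:
  live n0: ∅→∅
  live n1: ∅→∅
  live n2: ∅→{p}
  live n3: ∅→∅
  live n4: {p}→∅
  live n5: {p}→∅
  live n6: ∅→∅

Conflict graph:
  e↔{i}
  i↔{e,y}
  p↔{r}
  r↔{p}
  y↔{i}

N(r) = ["p"]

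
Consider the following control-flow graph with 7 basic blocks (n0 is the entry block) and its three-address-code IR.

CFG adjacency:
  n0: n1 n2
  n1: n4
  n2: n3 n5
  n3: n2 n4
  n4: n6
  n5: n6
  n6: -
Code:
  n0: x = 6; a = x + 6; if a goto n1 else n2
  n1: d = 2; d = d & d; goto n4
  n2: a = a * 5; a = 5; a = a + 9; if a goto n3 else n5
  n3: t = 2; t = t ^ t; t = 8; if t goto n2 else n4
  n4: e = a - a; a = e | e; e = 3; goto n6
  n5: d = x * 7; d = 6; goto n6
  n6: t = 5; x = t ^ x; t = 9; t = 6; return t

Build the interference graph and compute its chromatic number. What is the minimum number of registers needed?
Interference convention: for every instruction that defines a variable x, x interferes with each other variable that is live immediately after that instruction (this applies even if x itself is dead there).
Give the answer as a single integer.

Block summaries:
  n0 def {a,x} use ∅
  n1 def {d} use ∅
  n2 def {a} use {a}
  n3 def {t} use ∅
  n4 def {a,e} use {a}
  n5 def {d} use {x}
  n6 def {t,x} use {x}

Live sets:
  n0 li=∅ lo={a,x}
  n1 li={a,x} lo={a,x}
  n2 li={a,x} lo={a,x}
  n3 li={a,x} lo={a,x}
  n4 li={a,x} lo={x}
  n5 li={x} lo={x}
  n6 li={x} lo=∅

Conflict graph:
  a — {d,t,x}
  d — {a,x}
  e — {x}
  t — {a,x}
  x — {a,d,e,t}

Chromatic number:
  lower bound: {a,d,x} mutually conflict ⇒ χ ≥ 3
  3-colouring: R0={x}  R1={a,e}  R2={d,t}
  χ = 3

Answer: 3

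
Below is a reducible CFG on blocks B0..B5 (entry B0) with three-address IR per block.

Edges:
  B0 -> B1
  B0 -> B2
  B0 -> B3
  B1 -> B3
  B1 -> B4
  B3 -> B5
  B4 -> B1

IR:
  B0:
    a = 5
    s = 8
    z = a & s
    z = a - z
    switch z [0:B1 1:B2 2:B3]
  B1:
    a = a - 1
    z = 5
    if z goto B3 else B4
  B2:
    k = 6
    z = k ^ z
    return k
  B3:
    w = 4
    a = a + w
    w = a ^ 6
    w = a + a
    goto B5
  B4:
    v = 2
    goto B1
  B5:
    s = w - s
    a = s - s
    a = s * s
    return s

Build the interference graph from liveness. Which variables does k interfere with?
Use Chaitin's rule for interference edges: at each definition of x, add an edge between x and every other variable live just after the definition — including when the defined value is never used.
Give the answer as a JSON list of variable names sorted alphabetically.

Answer: ["z"]

Working:
def/use:
  B0: def={a,s,z} ue=∅
  B1: def={a,z} ue={a}
  B2: def={k,z} ue={z}
  B3: def={a,w} ue={a}
  B4: def={v} ue=∅
  B5: def={a,s} ue={s,w}

Live sets:
  B0 li=∅ lo={a,s,z}
  B1 li={a,s} lo={a,s}
  B2 li={z} lo=∅
  B3 li={a,s} lo={s,w}
  B4 li={a,s} lo={a,s}
  B5 li={s,w} lo=∅

Conflict graph:
  a — {s,v,w,z}
  k — {z}
  s — {a,v,w,z}
  v — {a,s}
  w — {a,s}
  z — {a,k,s}

N(k) = ["z"]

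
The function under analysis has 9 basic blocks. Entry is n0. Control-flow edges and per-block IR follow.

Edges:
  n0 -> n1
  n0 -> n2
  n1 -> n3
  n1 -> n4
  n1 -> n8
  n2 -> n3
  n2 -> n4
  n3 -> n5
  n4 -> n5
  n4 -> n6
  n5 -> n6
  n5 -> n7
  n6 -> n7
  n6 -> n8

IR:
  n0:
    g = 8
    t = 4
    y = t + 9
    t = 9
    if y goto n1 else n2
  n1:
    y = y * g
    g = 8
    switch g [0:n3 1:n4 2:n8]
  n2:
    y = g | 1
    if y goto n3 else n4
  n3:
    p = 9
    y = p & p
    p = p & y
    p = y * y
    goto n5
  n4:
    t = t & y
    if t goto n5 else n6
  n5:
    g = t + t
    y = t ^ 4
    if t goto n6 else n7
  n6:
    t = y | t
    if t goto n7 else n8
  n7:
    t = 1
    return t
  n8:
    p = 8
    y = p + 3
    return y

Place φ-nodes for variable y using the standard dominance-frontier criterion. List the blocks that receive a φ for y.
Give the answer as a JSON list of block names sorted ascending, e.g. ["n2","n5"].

idom tree: n1←n0 n2←n0 n3←n0 n4←n0 n5←n0 n6←n0 n7←n0 n8←n0
Dom at joins:
  n3: preds {n1,n2}: {n0,n1} ∩ {n0,n2} = {n0}; idom=n0
  n4: preds {n1,n2}: {n0,n1} ∩ {n0,n2} = {n0}; idom=n0
  n5: preds {n3,n4}: {n0,n3} ∩ {n0,n4} = {n0}; idom=n0
  n6: preds {n4,n5}: {n0,n4} ∩ {n0,n5} = {n0}; idom=n0
  n7: preds {n5,n6}: {n0,n5} ∩ {n0,n6} = {n0}; idom=n0
  n8: preds {n1,n6}: {n0,n1} ∩ {n0,n6} = {n0}; idom=n0

DF walk-up:
  n3←n1: walk n1 to n0
  n3←n2: walk n2 to n0
  n4←n1: walk n1 to n0
  n4←n2: walk n2 to n0
  n5←n3: walk n3 to n0
  n5←n4: walk n4 to n0
  n6←n4: walk n4 to n0
  n6←n5: walk n5 to n0
  n7←n5: walk n5 to n0
  n7←n6: walk n6 to n0
  n8←n1: walk n1 to n0
  n8←n6: walk n6 to n0
  DF(n0)=∅
  DF(n1)={n3,n4,n8}
  DF(n2)={n3,n4}
  DF(n3)={n5}
  DF(n4)={n5,n6}
  DF(n5)={n6,n7}
  DF(n6)={n7,n8}
  DF(n7)=∅
  DF(n8)=∅

φ for y: defs {n0,n1,n2,n3,n5,n8}
  DF⁺ = {n3,n4,n5,n6,n7,n8}

Answer: ["n3", "n4", "n5", "n6", "n7", "n8"]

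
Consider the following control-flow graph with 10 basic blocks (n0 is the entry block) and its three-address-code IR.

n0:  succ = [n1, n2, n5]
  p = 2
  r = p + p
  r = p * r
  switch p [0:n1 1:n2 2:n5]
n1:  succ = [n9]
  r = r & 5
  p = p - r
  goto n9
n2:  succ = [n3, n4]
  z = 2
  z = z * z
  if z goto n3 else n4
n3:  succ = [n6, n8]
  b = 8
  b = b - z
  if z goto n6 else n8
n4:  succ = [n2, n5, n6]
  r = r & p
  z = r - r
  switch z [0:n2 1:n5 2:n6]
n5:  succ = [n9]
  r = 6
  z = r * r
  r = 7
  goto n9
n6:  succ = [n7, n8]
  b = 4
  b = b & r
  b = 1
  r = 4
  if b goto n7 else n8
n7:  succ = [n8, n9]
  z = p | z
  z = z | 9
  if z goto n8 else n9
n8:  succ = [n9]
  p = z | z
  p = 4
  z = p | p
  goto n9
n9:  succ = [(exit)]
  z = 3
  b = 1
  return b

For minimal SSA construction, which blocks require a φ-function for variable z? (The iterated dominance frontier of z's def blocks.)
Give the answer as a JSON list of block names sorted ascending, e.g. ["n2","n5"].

idom tree: n1←n0 n2←n0 n3←n2 n4←n2 n5←n0 n6←n2 n7←n6 n8←n2 n9←n0
Join-block Dom:
  n2: preds {n0,n4}: {n0} ∩ {n0,n2,n4} = {n0}; idom=n0
  n5: preds {n0,n4}: {n0} ∩ {n0,n2,n4} = {n0}; idom=n0
  n6: preds {n3,n4}: {n0,n2,n3} ∩ {n0,n2,n4} = {n0,n2}; idom=n2
  n8: preds {n3,n6,n7}: {n0,n2,n3} ∩ {n0,n2,n6} ∩ {n0,n2,n6,n7} = {n0,n2}; idom=n2
  n9: preds {n1,n5,n7,n8}: {n0,n1} ∩ {n0,n5} ∩ {n0,n2,n6,n7} ∩ {n0,n2,n8} = {n0}; idom=n0

Frontier:
  n2←n0: walk · to n0
  n2←n4: walk n4→n2 to n0
  n5←n0: walk · to n0
  n5←n4: walk n4→n2 to n0
  n6←n3: walk n3 to n2
  n6←n4: walk n4 to n2
  n8←n3: walk n3 to n2
  n8←n6: walk n6 to n2
  n8←n7: walk n7→n6 to n2
  n9←n1: walk n1 to n0
  n9←n5: walk n5 to n0
  n9←n7: walk n7→n6→n2 to n0
  n9←n8: walk n8→n2 to n0
  n0 → ∅
  n1 → {n9}
  n2 → {n2,n5,n9}
  n3 → {n6,n8}
  n4 → {n2,n5,n6}
  n5 → {n9}
  n6 → {n8,n9}
  n7 → {n8,n9}
  n8 → {n9}
  n9 → ∅

φ for z: defs {n2,n4,n5,n7,n8,n9}
  DF⁺ = {n2,n5,n6,n8,n9}

Answer: ["n2", "n5", "n6", "n8", "n9"]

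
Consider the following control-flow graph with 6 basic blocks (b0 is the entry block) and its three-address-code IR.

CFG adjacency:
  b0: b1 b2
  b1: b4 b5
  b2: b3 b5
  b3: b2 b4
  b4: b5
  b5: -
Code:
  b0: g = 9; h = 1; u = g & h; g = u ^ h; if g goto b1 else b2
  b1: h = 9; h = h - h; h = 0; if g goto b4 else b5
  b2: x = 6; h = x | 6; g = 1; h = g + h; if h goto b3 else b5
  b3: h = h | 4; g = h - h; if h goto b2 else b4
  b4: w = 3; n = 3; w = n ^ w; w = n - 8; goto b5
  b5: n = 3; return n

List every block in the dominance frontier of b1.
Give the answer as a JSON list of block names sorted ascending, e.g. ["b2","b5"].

Answer: ["b4", "b5"]

Working:
idom tree: b1←b0 b2←b0 b3←b2 b4←b0 b5←b0
Dom∩ at merges:
  b2: preds {b0,b3}: {b0} ∩ {b0,b2,b3} = {b0}; idom=b0
  b4: preds {b1,b3}: {b0,b1} ∩ {b0,b2,b3} = {b0}; idom=b0
  b5: preds {b1,b2,b4}: {b0,b1} ∩ {b0,b2} ∩ {b0,b4} = {b0}; idom=b0

DF derivation:
  b2←b0: walk · to b0
  b2←b3: walk b3→b2 to b0
  b4←b1: walk b1 to b0
  b4←b3: walk b3→b2 to b0
  b5←b1: walk b1 to b0
  b5←b2: walk b2 to b0
  b5←b4: walk b4 to b0
  b0: DF=∅
  b1: DF={b4,b5}
  b2: DF={b2,b4,b5}
  b3: DF={b2,b4}
  b4: DF={b5}
  b5: DF=∅

DF(b1) = ["b4", "b5"]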